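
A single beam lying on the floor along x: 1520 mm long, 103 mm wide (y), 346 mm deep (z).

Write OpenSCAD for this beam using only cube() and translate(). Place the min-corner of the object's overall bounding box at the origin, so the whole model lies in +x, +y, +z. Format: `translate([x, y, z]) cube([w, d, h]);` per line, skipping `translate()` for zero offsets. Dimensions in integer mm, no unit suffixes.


cube([1520, 103, 346]);


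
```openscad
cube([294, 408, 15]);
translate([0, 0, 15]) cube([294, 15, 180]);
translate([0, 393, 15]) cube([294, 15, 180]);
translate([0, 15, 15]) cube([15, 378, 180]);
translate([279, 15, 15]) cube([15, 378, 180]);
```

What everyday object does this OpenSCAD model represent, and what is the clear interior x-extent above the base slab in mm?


An open box. The internal width is 264 mm.

A 294×408 base slab with four walls standing on it — an open box. The base is 294 mm wide and the walls are 15 mm thick, so the internal width is 294 − 2 × 15 = 264 mm.


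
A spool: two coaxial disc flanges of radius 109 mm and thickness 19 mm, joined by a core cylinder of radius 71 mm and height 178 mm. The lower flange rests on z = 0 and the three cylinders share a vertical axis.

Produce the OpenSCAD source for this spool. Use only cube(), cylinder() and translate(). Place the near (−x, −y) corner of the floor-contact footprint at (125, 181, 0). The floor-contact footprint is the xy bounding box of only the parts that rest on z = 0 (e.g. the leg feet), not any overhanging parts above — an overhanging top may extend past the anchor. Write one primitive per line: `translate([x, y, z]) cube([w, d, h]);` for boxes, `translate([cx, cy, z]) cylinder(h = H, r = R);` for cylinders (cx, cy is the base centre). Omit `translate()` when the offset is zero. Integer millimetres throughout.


translate([234, 290, 0]) cylinder(h = 19, r = 109);
translate([234, 290, 19]) cylinder(h = 178, r = 71);
translate([234, 290, 197]) cylinder(h = 19, r = 109);


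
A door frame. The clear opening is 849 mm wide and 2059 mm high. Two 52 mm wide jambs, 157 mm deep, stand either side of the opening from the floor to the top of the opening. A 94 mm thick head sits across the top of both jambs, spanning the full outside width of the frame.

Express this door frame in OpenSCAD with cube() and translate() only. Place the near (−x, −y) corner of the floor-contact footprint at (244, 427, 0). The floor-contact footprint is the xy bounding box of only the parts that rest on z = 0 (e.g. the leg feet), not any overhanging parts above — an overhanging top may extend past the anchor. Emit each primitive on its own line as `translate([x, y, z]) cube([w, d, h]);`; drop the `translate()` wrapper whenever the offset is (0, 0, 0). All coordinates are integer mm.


translate([244, 427, 0]) cube([52, 157, 2059]);
translate([1145, 427, 0]) cube([52, 157, 2059]);
translate([244, 427, 2059]) cube([953, 157, 94]);


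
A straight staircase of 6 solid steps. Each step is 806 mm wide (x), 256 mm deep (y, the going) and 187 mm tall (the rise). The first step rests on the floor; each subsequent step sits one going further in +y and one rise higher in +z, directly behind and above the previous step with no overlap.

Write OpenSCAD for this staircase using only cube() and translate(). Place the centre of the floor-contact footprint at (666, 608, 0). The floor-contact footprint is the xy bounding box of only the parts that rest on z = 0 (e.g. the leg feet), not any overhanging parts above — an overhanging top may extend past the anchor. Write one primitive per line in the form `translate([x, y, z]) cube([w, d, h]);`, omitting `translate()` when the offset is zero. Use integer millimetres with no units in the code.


translate([263, 480, 0]) cube([806, 256, 187]);
translate([263, 736, 187]) cube([806, 256, 187]);
translate([263, 992, 374]) cube([806, 256, 187]);
translate([263, 1248, 561]) cube([806, 256, 187]);
translate([263, 1504, 748]) cube([806, 256, 187]);
translate([263, 1760, 935]) cube([806, 256, 187]);


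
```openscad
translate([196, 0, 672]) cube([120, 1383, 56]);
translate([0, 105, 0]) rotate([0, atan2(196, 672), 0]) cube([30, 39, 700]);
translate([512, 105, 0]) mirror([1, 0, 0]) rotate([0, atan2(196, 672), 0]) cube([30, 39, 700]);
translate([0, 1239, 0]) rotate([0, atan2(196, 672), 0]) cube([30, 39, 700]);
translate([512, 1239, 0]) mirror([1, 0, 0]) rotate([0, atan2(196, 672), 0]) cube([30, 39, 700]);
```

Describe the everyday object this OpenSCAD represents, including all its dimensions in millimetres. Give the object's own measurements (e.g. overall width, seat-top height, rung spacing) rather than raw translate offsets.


A sawhorse. A 120×1383×56 mm beam (x, y, z) sits on two A-frame leg pairs. Each pair is two raked legs of 30×39 mm section (39 mm along y) splaying symmetrically in x. Each leg rises 672 mm vertically over 196 mm of horizontal reach and is 700 mm long along its own axis. Every leg's outer bottom edge rests on the floor and its outer top edge meets a bottom edge of the beam — the left legs (tilting toward +x) meet the beam's −x bottom edge, the right legs (their mirror images, tilting toward −x) meet its +x bottom edge — so the leg tops tuck under the beam, the beam's underside is 672 mm above the floor, and the feet are 512 mm apart outside-to-outside with the beam centred between them. The two leg pairs are set in 105 mm from either end of the beam.


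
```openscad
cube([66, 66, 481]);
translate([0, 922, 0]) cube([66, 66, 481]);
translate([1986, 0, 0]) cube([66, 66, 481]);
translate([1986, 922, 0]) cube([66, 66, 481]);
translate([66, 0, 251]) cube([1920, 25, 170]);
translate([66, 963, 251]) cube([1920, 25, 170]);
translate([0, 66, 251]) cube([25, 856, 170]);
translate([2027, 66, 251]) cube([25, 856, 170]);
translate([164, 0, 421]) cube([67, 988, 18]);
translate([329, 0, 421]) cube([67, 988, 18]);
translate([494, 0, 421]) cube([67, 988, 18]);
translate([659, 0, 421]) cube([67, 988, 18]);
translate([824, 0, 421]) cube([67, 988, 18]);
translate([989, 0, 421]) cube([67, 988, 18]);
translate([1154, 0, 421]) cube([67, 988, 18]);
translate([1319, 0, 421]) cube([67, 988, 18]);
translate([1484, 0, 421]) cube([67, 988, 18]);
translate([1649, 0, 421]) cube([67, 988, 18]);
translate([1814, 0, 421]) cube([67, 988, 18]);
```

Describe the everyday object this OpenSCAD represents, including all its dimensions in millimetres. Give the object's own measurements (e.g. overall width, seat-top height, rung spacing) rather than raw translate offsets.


A bed frame 2052 mm long (x) by 988 mm wide (y). Four 66×66 mm corner posts, 481 mm tall, at the corners of the footprint. Four rails of 25 mm thickness and 170 mm height run between adjacent posts with their undersides at z = 251 mm, their outer faces flush with the outside of the frame (the two x-running rails run between the posts' inner faces; the two y-running rails run between the posts' inner faces). 11 slats, each 67 mm wide (x) and 18 mm thick, lie across the top of the two x-running rails, running the full 988 mm width of the frame in y; along x they sit between the end posts with a 98 mm gap after the −x posts and between neighbouring slats, leaving 105 mm before the +x posts.


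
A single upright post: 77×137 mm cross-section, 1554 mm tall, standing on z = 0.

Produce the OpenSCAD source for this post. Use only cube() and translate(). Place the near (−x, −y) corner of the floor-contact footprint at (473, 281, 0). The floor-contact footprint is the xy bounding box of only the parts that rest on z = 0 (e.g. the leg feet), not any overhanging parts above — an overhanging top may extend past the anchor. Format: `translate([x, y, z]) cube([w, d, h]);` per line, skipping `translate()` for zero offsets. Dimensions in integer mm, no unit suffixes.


translate([473, 281, 0]) cube([77, 137, 1554]);


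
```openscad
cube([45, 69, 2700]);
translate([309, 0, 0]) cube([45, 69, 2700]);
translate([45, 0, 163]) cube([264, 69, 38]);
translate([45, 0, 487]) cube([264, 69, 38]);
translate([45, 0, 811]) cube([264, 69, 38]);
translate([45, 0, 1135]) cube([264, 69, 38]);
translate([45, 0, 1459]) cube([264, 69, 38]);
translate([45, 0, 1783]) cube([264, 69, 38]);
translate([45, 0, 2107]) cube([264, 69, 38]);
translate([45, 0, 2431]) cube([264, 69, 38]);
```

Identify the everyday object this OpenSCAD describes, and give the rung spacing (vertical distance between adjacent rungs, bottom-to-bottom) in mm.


A ladder. The rung spacing is 324 mm.

Two tall 45×69 posts with 8 short bars between them — a ladder. Adjacent rungs sit at z = 163 and z = 487, so the spacing is 487 − 163 = 324 mm.


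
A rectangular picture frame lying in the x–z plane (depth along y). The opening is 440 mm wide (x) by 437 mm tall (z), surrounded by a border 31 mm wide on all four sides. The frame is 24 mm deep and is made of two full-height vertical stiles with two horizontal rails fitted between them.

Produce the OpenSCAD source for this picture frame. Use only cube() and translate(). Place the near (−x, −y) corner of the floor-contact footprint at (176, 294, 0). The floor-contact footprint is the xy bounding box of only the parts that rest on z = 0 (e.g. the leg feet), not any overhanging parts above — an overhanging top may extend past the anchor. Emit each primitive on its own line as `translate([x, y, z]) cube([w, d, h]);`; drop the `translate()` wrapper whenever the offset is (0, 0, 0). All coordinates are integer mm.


translate([176, 294, 0]) cube([31, 24, 499]);
translate([647, 294, 0]) cube([31, 24, 499]);
translate([207, 294, 0]) cube([440, 24, 31]);
translate([207, 294, 468]) cube([440, 24, 31]);


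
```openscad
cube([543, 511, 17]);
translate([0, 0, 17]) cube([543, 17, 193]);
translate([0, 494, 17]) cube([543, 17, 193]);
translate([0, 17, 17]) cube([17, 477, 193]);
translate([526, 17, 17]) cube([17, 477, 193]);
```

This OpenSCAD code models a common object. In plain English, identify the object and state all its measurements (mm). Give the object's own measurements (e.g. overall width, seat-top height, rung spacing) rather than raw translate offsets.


An open-topped rectangular box: outside dimensions 543×511×210 mm, with a uniform wall and base thickness of 17 mm. The base is a full 543×511 slab on the floor; four walls sit on top of the base. The front and back walls (the −y and +y sides) span the full width; the two side walls fit between them.


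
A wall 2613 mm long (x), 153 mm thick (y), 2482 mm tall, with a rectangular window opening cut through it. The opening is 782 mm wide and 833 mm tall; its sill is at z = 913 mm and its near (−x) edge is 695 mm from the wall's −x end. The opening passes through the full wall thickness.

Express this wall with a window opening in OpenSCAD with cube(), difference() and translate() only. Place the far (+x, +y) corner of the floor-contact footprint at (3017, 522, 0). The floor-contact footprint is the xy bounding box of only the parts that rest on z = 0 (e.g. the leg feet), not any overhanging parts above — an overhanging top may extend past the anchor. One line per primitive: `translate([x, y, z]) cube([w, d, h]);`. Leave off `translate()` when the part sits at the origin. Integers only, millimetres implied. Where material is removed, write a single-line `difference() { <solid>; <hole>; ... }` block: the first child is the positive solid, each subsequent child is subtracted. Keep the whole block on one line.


difference() { translate([404, 369, 0]) cube([2613, 153, 2482]); translate([1099, 369, 913]) cube([782, 153, 833]); }


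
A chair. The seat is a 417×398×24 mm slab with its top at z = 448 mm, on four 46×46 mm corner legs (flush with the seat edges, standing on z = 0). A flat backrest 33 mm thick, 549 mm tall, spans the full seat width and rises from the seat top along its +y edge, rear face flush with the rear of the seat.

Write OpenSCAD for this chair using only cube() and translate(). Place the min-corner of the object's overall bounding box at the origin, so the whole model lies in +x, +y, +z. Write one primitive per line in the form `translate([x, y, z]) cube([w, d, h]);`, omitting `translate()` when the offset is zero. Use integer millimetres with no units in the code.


// leg_h = 448 - 24 = 424
translate([0, 0, 424]) cube([417, 398, 24]);
cube([46, 46, 424]);
translate([371, 0, 0]) cube([46, 46, 424]);
translate([0, 352, 0]) cube([46, 46, 424]);
translate([371, 352, 0]) cube([46, 46, 424]);
translate([0, 365, 448]) cube([417, 33, 549]);


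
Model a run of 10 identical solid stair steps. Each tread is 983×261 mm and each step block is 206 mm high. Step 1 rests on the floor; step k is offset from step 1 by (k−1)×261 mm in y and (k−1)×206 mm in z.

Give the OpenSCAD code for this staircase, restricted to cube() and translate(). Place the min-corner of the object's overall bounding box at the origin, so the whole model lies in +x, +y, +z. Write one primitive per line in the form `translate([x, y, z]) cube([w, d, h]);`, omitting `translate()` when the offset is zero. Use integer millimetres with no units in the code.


cube([983, 261, 206]);
translate([0, 261, 206]) cube([983, 261, 206]);
translate([0, 522, 412]) cube([983, 261, 206]);
translate([0, 783, 618]) cube([983, 261, 206]);
translate([0, 1044, 824]) cube([983, 261, 206]);
translate([0, 1305, 1030]) cube([983, 261, 206]);
translate([0, 1566, 1236]) cube([983, 261, 206]);
translate([0, 1827, 1442]) cube([983, 261, 206]);
translate([0, 2088, 1648]) cube([983, 261, 206]);
translate([0, 2349, 1854]) cube([983, 261, 206]);


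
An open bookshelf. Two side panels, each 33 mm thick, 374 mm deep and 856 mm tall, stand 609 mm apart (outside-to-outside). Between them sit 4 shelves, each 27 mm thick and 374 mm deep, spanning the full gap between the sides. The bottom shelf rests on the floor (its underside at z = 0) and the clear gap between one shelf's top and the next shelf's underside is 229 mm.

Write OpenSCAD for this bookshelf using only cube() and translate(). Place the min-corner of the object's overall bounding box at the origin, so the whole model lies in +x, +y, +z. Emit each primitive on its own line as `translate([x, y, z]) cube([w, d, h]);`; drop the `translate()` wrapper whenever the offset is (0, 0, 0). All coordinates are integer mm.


cube([33, 374, 856]);
translate([576, 0, 0]) cube([33, 374, 856]);
translate([33, 0, 0]) cube([543, 374, 27]);
translate([33, 0, 256]) cube([543, 374, 27]);
translate([33, 0, 512]) cube([543, 374, 27]);
translate([33, 0, 768]) cube([543, 374, 27]);


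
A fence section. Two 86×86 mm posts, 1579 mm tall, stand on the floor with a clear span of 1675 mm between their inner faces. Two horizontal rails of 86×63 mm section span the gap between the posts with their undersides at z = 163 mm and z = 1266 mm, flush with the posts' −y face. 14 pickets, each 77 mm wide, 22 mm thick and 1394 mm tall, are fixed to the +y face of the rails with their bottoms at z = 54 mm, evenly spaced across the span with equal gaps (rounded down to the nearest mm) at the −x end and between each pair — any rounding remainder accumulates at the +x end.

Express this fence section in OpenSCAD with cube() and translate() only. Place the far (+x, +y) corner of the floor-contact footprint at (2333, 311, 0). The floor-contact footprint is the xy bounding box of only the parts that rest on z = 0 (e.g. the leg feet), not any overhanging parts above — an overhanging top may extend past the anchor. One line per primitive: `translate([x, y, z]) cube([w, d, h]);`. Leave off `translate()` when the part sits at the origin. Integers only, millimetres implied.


translate([486, 225, 0]) cube([86, 86, 1579]);
translate([2247, 225, 0]) cube([86, 86, 1579]);
translate([572, 225, 163]) cube([1675, 86, 63]);
translate([572, 225, 1266]) cube([1675, 86, 63]);
translate([611, 311, 54]) cube([77, 22, 1394]);
translate([727, 311, 54]) cube([77, 22, 1394]);
translate([843, 311, 54]) cube([77, 22, 1394]);
translate([959, 311, 54]) cube([77, 22, 1394]);
translate([1075, 311, 54]) cube([77, 22, 1394]);
translate([1191, 311, 54]) cube([77, 22, 1394]);
translate([1307, 311, 54]) cube([77, 22, 1394]);
translate([1423, 311, 54]) cube([77, 22, 1394]);
translate([1539, 311, 54]) cube([77, 22, 1394]);
translate([1655, 311, 54]) cube([77, 22, 1394]);
translate([1771, 311, 54]) cube([77, 22, 1394]);
translate([1887, 311, 54]) cube([77, 22, 1394]);
translate([2003, 311, 54]) cube([77, 22, 1394]);
translate([2119, 311, 54]) cube([77, 22, 1394]);


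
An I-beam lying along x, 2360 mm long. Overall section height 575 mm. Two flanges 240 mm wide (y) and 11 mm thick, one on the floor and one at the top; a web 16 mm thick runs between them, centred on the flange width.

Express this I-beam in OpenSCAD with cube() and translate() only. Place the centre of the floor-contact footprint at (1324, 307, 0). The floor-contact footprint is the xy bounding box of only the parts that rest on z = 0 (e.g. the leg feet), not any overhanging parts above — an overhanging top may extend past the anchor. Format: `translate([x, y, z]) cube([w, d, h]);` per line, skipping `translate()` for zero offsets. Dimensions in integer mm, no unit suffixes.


translate([144, 187, 0]) cube([2360, 240, 11]);
translate([144, 299, 11]) cube([2360, 16, 553]);
translate([144, 187, 564]) cube([2360, 240, 11]);


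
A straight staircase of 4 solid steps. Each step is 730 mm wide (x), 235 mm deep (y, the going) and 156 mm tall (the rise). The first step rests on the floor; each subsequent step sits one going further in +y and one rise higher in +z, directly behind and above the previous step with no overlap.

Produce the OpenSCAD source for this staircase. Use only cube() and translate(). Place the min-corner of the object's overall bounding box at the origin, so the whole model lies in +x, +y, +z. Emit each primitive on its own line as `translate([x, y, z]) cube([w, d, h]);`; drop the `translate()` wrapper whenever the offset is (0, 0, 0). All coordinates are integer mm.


cube([730, 235, 156]);
translate([0, 235, 156]) cube([730, 235, 156]);
translate([0, 470, 312]) cube([730, 235, 156]);
translate([0, 705, 468]) cube([730, 235, 156]);


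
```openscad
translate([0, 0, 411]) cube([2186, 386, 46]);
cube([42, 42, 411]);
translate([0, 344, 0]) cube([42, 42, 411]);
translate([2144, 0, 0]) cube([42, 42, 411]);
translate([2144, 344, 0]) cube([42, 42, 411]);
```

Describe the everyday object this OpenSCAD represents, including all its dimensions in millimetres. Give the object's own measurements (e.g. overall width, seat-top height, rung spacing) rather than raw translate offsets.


A bench: a 2186×386 mm seat slab, 46 mm thick, top at z = 457 mm, on four 42×42 mm square legs flush with the seat corners and standing on z = 0.


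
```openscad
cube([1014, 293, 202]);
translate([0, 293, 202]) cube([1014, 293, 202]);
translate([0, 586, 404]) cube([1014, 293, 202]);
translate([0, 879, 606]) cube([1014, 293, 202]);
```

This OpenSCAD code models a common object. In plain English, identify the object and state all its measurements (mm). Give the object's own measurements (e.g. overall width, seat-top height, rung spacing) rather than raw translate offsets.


A straight staircase of 4 solid steps. Each step is 1014 mm wide (x), 293 mm deep (y, the going) and 202 mm tall (the rise). The first step rests on the floor; each subsequent step sits one going further in +y and one rise higher in +z, directly behind and above the previous step with no overlap.


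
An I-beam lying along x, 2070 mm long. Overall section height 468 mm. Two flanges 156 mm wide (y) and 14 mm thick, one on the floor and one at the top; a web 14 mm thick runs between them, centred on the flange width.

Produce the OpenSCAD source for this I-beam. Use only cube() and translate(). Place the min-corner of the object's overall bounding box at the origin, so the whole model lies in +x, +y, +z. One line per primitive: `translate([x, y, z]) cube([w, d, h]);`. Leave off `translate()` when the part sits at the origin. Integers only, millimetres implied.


cube([2070, 156, 14]);
translate([0, 71, 14]) cube([2070, 14, 440]);
translate([0, 0, 454]) cube([2070, 156, 14]);


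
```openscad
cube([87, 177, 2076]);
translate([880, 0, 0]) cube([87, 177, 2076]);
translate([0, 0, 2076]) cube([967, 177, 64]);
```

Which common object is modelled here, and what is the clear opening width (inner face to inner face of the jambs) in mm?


A door frame. The clear opening width is 793 mm.

Two 2076 mm tall posts with a header on top — a door frame. The left jamb is 87 mm wide at x = 0; the right jamb starts at x = 880. The clear opening is 880 − 87 = 793 mm.


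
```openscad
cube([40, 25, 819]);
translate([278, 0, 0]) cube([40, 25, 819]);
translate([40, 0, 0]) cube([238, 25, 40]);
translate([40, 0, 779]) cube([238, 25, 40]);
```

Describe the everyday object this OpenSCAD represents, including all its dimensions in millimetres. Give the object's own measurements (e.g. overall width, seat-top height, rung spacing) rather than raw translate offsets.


A rectangular picture frame lying in the x–z plane (depth along y). The opening is 238 mm wide (x) by 739 mm tall (z), surrounded by a border 40 mm wide on all four sides. The frame is 25 mm deep and is made of two full-height vertical stiles with two horizontal rails fitted between them.


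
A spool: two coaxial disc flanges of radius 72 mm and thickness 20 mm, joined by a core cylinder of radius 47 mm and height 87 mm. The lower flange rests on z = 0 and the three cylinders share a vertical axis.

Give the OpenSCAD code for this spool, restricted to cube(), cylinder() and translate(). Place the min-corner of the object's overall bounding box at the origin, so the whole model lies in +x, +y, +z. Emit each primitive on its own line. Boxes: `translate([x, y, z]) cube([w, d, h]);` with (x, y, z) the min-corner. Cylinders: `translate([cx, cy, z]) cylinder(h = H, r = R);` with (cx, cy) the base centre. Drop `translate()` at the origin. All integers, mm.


translate([72, 72, 0]) cylinder(h = 20, r = 72);
translate([72, 72, 20]) cylinder(h = 87, r = 47);
translate([72, 72, 107]) cylinder(h = 20, r = 72);


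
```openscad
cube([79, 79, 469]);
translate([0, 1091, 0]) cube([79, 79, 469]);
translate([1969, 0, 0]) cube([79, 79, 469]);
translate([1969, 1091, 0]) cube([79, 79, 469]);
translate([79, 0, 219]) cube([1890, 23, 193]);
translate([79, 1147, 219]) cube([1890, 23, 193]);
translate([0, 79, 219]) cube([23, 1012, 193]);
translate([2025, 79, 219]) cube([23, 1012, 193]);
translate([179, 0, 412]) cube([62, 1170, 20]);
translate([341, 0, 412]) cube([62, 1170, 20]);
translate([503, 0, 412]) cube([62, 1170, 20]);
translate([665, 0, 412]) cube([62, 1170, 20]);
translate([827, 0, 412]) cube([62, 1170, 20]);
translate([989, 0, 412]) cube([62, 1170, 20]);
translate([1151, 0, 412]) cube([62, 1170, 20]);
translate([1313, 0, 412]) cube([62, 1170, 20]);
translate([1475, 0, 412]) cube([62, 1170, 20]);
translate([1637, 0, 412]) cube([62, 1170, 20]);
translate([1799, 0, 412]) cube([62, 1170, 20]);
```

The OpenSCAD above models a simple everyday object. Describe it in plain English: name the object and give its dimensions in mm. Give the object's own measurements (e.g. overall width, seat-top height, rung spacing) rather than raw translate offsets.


A bed frame 2048 mm long (x) by 1170 mm wide (y). Four 79×79 mm corner posts, 469 mm tall, at the corners of the footprint. Four rails of 23 mm thickness and 193 mm height run between adjacent posts with their undersides at z = 219 mm, their outer faces flush with the outside of the frame (the two x-running rails run between the posts' inner faces; the two y-running rails run between the posts' inner faces). 11 slats, each 62 mm wide (x) and 20 mm thick, lie across the top of the two x-running rails, running the full 1170 mm width of the frame in y; along x they sit between the end posts with a 100 mm gap after the −x posts and between neighbouring slats, leaving 108 mm before the +x posts.


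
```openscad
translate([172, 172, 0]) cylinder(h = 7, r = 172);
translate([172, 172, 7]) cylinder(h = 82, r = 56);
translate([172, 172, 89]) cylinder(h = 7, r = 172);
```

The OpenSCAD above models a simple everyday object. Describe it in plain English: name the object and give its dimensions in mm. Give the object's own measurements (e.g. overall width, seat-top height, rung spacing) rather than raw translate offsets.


A spool: two coaxial disc flanges of radius 172 mm and thickness 7 mm, joined by a core cylinder of radius 56 mm and height 82 mm. The lower flange rests on z = 0 and the three cylinders share a vertical axis.


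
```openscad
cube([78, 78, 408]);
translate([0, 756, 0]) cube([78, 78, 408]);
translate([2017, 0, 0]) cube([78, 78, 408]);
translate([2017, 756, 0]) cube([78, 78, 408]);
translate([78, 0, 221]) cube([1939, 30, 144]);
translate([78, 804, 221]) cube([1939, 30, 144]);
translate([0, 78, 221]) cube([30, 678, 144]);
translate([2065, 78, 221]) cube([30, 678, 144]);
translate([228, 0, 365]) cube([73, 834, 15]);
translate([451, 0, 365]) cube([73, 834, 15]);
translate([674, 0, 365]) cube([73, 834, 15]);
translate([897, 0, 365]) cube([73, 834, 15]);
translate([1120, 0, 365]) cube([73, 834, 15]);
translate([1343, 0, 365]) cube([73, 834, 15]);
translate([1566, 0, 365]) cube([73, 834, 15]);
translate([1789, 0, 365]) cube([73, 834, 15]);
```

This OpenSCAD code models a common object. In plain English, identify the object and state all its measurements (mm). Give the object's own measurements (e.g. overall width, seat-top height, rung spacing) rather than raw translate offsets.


A bed frame 2095 mm long (x) by 834 mm wide (y). Four 78×78 mm corner posts, 408 mm tall, at the corners of the footprint. Four rails of 30 mm thickness and 144 mm height run between adjacent posts with their undersides at z = 221 mm, their outer faces flush with the outside of the frame (the two x-running rails run between the posts' inner faces; the two y-running rails run between the posts' inner faces). 8 slats, each 73 mm wide (x) and 15 mm thick, lie across the top of the two x-running rails, running the full 834 mm width of the frame in y; along x they sit between the end posts with a 150 mm gap after the −x posts and between neighbouring slats, leaving 155 mm before the +x posts.


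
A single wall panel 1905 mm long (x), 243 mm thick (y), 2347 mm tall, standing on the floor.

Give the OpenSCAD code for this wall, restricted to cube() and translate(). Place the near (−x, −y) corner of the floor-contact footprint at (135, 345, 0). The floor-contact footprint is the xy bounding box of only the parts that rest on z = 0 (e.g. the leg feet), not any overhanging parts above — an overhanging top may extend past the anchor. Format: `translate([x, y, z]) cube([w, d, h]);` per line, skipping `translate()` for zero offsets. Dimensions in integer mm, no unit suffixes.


translate([135, 345, 0]) cube([1905, 243, 2347]);


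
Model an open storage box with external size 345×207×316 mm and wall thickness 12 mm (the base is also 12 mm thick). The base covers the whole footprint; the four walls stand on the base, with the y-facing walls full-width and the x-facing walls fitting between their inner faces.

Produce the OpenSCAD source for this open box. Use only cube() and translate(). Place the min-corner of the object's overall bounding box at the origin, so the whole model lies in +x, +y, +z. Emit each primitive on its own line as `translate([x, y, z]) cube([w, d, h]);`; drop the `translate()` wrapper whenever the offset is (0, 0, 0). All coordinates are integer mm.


cube([345, 207, 12]);
translate([0, 0, 12]) cube([345, 12, 304]);
translate([0, 195, 12]) cube([345, 12, 304]);
translate([0, 12, 12]) cube([12, 183, 304]);
translate([333, 12, 12]) cube([12, 183, 304]);


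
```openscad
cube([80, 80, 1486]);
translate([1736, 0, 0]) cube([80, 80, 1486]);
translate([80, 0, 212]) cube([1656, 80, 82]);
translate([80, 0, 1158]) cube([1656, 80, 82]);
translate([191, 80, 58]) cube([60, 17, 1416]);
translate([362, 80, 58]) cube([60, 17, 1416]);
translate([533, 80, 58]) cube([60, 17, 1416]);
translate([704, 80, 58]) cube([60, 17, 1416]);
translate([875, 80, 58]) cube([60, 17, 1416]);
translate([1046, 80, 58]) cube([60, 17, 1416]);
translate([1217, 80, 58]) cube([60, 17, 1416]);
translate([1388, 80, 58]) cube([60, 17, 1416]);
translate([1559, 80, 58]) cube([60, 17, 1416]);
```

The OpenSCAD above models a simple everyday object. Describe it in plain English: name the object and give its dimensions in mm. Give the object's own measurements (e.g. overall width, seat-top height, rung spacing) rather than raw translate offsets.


A fence section. Two 80×80 mm posts, 1486 mm tall, stand on the floor with a clear span of 1656 mm between their inner faces. Two horizontal rails of 80×82 mm section span the gap between the posts with their undersides at z = 212 mm and z = 1158 mm, flush with the posts' −y face. 9 pickets, each 60 mm wide, 17 mm thick and 1416 mm tall, are fixed to the +y face of the rails with their bottoms at z = 58 mm, spaced across the span with a 111 mm gap after the −x post and between neighbouring pickets, with 117 mm left before the +x post.


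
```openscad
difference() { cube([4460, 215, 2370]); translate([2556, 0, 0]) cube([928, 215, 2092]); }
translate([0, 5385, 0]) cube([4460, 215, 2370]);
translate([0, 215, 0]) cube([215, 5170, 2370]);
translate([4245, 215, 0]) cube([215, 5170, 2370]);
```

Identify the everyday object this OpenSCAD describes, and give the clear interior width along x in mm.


A single room. The interior width is 4030 mm.

Four walls enclosing a rectangle with a door in the front wall — a room. Outside width 4460 minus two 215 mm walls gives 4030 mm.


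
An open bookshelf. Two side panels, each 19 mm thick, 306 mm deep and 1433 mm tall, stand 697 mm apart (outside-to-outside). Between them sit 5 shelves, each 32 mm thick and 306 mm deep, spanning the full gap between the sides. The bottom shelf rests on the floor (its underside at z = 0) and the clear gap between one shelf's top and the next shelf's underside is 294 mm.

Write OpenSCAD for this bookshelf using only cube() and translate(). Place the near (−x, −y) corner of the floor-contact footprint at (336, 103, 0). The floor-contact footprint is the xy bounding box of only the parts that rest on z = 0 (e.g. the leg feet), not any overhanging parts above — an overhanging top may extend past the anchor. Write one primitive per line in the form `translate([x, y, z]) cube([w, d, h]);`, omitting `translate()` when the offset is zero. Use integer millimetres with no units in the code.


translate([336, 103, 0]) cube([19, 306, 1433]);
translate([1014, 103, 0]) cube([19, 306, 1433]);
translate([355, 103, 0]) cube([659, 306, 32]);
translate([355, 103, 326]) cube([659, 306, 32]);
translate([355, 103, 652]) cube([659, 306, 32]);
translate([355, 103, 978]) cube([659, 306, 32]);
translate([355, 103, 1304]) cube([659, 306, 32]);


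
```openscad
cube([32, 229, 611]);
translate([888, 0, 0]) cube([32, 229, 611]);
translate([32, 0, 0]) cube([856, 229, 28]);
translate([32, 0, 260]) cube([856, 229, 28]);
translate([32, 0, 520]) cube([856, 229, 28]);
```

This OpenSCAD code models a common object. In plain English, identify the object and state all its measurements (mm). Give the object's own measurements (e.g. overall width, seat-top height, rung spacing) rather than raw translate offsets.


An open bookshelf. Two side panels, each 32 mm thick, 229 mm deep and 611 mm tall, stand 920 mm apart (outside-to-outside). Between them sit 3 shelves, each 28 mm thick and 229 mm deep, spanning the full gap between the sides. The bottom shelf rests on the floor (its underside at z = 0) and the clear gap between one shelf's top and the next shelf's underside is 232 mm.


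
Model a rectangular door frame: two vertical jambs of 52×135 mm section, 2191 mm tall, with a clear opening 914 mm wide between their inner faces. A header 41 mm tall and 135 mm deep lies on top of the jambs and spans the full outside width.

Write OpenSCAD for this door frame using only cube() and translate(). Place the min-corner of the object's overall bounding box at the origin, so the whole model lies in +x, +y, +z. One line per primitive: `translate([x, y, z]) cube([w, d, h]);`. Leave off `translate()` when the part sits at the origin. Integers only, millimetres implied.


cube([52, 135, 2191]);
translate([966, 0, 0]) cube([52, 135, 2191]);
translate([0, 0, 2191]) cube([1018, 135, 41]);


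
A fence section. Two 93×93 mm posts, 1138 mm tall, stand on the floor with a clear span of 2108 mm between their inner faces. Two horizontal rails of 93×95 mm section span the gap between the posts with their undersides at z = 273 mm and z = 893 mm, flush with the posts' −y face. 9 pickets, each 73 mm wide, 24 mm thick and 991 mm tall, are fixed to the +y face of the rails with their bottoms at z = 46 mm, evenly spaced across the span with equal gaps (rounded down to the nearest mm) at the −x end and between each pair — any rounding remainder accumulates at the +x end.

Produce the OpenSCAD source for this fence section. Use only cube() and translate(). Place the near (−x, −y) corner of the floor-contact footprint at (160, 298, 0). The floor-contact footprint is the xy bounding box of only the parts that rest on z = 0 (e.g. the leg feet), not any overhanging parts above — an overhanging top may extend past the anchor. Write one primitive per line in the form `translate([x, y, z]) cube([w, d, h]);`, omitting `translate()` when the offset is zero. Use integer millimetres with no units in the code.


translate([160, 298, 0]) cube([93, 93, 1138]);
translate([2361, 298, 0]) cube([93, 93, 1138]);
translate([253, 298, 273]) cube([2108, 93, 95]);
translate([253, 298, 893]) cube([2108, 93, 95]);
translate([398, 391, 46]) cube([73, 24, 991]);
translate([616, 391, 46]) cube([73, 24, 991]);
translate([834, 391, 46]) cube([73, 24, 991]);
translate([1052, 391, 46]) cube([73, 24, 991]);
translate([1270, 391, 46]) cube([73, 24, 991]);
translate([1488, 391, 46]) cube([73, 24, 991]);
translate([1706, 391, 46]) cube([73, 24, 991]);
translate([1924, 391, 46]) cube([73, 24, 991]);
translate([2142, 391, 46]) cube([73, 24, 991]);


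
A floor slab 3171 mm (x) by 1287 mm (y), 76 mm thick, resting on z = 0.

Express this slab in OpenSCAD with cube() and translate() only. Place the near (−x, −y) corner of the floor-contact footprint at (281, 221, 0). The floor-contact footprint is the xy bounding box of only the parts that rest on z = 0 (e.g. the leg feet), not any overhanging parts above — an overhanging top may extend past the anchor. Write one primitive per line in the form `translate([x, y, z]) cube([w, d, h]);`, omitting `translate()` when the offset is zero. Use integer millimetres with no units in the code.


translate([281, 221, 0]) cube([3171, 1287, 76]);


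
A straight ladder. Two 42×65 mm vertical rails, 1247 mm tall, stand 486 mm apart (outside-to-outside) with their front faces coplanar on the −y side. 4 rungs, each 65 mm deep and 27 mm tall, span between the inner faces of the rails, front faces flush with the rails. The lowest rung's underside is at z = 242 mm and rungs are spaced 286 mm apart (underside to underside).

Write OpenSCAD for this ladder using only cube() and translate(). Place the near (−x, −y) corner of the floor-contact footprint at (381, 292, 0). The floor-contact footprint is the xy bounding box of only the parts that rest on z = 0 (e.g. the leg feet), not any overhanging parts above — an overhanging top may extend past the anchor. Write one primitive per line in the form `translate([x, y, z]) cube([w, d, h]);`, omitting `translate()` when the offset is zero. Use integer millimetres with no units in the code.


translate([381, 292, 0]) cube([42, 65, 1247]);
translate([825, 292, 0]) cube([42, 65, 1247]);
translate([423, 292, 242]) cube([402, 65, 27]);
translate([423, 292, 528]) cube([402, 65, 27]);
translate([423, 292, 814]) cube([402, 65, 27]);
translate([423, 292, 1100]) cube([402, 65, 27]);


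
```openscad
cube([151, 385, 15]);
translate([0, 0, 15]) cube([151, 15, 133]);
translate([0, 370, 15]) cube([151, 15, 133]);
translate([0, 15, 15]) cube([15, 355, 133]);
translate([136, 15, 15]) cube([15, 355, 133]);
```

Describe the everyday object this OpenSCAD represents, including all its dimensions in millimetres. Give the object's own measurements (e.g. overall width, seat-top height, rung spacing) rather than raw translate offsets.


An open-topped rectangular box: outside dimensions 151×385×148 mm, with a uniform wall and base thickness of 15 mm. The base is a full 151×385 slab on the floor; four walls sit on top of the base. The front and back walls (the −y and +y sides) span the full width; the two side walls fit between them.


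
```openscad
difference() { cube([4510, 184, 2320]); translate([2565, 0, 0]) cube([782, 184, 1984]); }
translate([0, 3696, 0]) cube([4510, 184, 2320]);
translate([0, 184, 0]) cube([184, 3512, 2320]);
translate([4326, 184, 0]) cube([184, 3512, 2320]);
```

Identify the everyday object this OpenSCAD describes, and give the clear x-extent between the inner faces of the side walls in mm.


A single room. The interior width is 4142 mm.

Four walls enclosing a rectangle with a door in the front wall — a room. Outside width 4510 minus two 184 mm walls gives 4142 mm.


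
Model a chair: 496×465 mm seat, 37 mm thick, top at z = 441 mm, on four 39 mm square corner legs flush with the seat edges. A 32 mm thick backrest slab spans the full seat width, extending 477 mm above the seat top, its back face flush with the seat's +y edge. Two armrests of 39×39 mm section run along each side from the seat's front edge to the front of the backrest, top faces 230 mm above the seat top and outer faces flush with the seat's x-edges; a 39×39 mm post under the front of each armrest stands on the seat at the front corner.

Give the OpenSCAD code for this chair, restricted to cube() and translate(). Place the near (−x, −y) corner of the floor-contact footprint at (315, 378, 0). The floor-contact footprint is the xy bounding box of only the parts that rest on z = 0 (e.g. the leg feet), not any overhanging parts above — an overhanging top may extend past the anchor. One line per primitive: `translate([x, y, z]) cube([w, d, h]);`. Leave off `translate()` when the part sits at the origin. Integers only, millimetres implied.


// leg_h = 441 - 37 = 404
// arm post h = 230 - 39 = 191
translate([315, 378, 404]) cube([496, 465, 37]);
translate([315, 378, 0]) cube([39, 39, 404]);
translate([772, 378, 0]) cube([39, 39, 404]);
translate([315, 804, 0]) cube([39, 39, 404]);
translate([772, 804, 0]) cube([39, 39, 404]);
translate([315, 811, 441]) cube([496, 32, 477]);
translate([315, 378, 632]) cube([39, 433, 39]);
translate([772, 378, 632]) cube([39, 433, 39]);
translate([315, 378, 441]) cube([39, 39, 191]);
translate([772, 378, 441]) cube([39, 39, 191]);


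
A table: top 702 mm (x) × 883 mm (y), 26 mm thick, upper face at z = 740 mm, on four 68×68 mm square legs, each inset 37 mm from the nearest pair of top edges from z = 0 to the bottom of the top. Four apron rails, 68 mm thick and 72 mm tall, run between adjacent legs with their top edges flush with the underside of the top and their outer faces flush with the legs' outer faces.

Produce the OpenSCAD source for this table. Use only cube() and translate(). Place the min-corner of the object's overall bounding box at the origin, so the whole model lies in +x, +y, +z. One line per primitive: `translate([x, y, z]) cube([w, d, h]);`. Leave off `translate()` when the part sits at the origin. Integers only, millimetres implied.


// leg_h = 740 - 26 = 714
// apron z = 714 - 72 = 642
translate([0, 0, 714]) cube([702, 883, 26]);
translate([37, 37, 0]) cube([68, 68, 714]);
translate([597, 37, 0]) cube([68, 68, 714]);
translate([37, 778, 0]) cube([68, 68, 714]);
translate([597, 778, 0]) cube([68, 68, 714]);
translate([105, 37, 642]) cube([492, 68, 72]);
translate([105, 778, 642]) cube([492, 68, 72]);
translate([37, 105, 642]) cube([68, 673, 72]);
translate([597, 105, 642]) cube([68, 673, 72]);
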